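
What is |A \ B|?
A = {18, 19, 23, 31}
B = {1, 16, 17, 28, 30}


Set A = {18, 19, 23, 31}
Set B = {1, 16, 17, 28, 30}
A \ B = {18, 19, 23, 31}
|A \ B| = 4

4


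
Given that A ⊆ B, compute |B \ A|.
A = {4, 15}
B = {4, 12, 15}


Set A = {4, 15}, |A| = 2
Set B = {4, 12, 15}, |B| = 3
Since A ⊆ B: B \ A = {12}
|B| - |A| = 3 - 2 = 1

1


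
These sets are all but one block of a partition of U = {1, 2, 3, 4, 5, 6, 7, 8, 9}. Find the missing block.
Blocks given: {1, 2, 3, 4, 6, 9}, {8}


U = {1, 2, 3, 4, 5, 6, 7, 8, 9}
Shown blocks: {1, 2, 3, 4, 6, 9}, {8}
A partition's blocks are pairwise disjoint and cover U, so the missing block = U \ (union of shown blocks).
Union of shown blocks: {1, 2, 3, 4, 6, 8, 9}
Missing block = U \ (union) = {5, 7}

{5, 7}


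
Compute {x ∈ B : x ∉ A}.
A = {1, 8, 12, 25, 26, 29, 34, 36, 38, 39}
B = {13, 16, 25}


Set A = {1, 8, 12, 25, 26, 29, 34, 36, 38, 39}
Set B = {13, 16, 25}
Check each element of B against A:
13 ∉ A (include), 16 ∉ A (include), 25 ∈ A
Elements of B not in A: {13, 16}

{13, 16}


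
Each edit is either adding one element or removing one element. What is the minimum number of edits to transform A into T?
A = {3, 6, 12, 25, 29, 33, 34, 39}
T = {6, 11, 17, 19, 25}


Set A = {3, 6, 12, 25, 29, 33, 34, 39}
Set T = {6, 11, 17, 19, 25}
Elements to remove from A (in A, not in T): {3, 12, 29, 33, 34, 39} → 6 removals
Elements to add to A (in T, not in A): {11, 17, 19} → 3 additions
Total edits = 6 + 3 = 9

9


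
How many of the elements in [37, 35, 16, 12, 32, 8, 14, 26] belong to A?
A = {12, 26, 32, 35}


Set A = {12, 26, 32, 35}
Candidates: [37, 35, 16, 12, 32, 8, 14, 26]
Check each candidate:
37 ∉ A, 35 ∈ A, 16 ∉ A, 12 ∈ A, 32 ∈ A, 8 ∉ A, 14 ∉ A, 26 ∈ A
Count of candidates in A: 4

4


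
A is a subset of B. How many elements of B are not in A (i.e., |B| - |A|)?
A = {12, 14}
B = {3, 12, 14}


Set A = {12, 14}, |A| = 2
Set B = {3, 12, 14}, |B| = 3
Since A ⊆ B: B \ A = {3}
|B| - |A| = 3 - 2 = 1

1


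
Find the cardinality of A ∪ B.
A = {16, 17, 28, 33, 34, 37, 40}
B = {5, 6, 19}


Set A = {16, 17, 28, 33, 34, 37, 40}, |A| = 7
Set B = {5, 6, 19}, |B| = 3
A ∩ B = {}, |A ∩ B| = 0
|A ∪ B| = |A| + |B| - |A ∩ B| = 7 + 3 - 0 = 10

10


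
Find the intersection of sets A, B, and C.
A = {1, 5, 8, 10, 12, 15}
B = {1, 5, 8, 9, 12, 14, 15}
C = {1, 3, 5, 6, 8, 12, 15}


Set A = {1, 5, 8, 10, 12, 15}
Set B = {1, 5, 8, 9, 12, 14, 15}
Set C = {1, 3, 5, 6, 8, 12, 15}
First, A ∩ B = {1, 5, 8, 12, 15}
Then, (A ∩ B) ∩ C = {1, 5, 8, 12, 15}

{1, 5, 8, 12, 15}


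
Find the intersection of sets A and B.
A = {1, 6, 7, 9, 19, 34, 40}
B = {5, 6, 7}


Set A = {1, 6, 7, 9, 19, 34, 40}
Set B = {5, 6, 7}
A ∩ B includes only elements in both sets.
Check each element of A against B:
1 ✗, 6 ✓, 7 ✓, 9 ✗, 19 ✗, 34 ✗, 40 ✗
A ∩ B = {6, 7}

{6, 7}


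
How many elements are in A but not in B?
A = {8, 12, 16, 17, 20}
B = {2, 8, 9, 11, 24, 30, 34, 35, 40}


Set A = {8, 12, 16, 17, 20}
Set B = {2, 8, 9, 11, 24, 30, 34, 35, 40}
A \ B = {12, 16, 17, 20}
|A \ B| = 4

4


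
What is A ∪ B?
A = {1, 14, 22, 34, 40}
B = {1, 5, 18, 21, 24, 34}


Set A = {1, 14, 22, 34, 40}
Set B = {1, 5, 18, 21, 24, 34}
A ∪ B includes all elements in either set.
Elements from A: {1, 14, 22, 34, 40}
Elements from B not already included: {5, 18, 21, 24}
A ∪ B = {1, 5, 14, 18, 21, 22, 24, 34, 40}

{1, 5, 14, 18, 21, 22, 24, 34, 40}


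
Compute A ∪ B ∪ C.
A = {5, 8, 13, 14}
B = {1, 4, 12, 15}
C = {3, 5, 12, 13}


Set A = {5, 8, 13, 14}
Set B = {1, 4, 12, 15}
Set C = {3, 5, 12, 13}
First, A ∪ B = {1, 4, 5, 8, 12, 13, 14, 15}
Then, (A ∪ B) ∪ C = {1, 3, 4, 5, 8, 12, 13, 14, 15}

{1, 3, 4, 5, 8, 12, 13, 14, 15}


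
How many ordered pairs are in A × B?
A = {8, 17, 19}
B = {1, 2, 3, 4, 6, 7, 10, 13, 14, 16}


Set A = {8, 17, 19} has 3 elements.
Set B = {1, 2, 3, 4, 6, 7, 10, 13, 14, 16} has 10 elements.
|A × B| = |A| × |B| = 3 × 10 = 30

30


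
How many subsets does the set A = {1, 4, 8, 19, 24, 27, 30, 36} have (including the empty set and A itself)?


Set A = {1, 4, 8, 19, 24, 27, 30, 36}
|A| = 8
The power set P(A) contains all subsets of A.
|P(A)| = 2^|A| = 2^8 = 256

256


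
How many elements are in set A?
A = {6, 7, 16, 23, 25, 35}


Set A = {6, 7, 16, 23, 25, 35}
Listing elements: 6, 7, 16, 23, 25, 35
Counting: 6 elements
|A| = 6

6


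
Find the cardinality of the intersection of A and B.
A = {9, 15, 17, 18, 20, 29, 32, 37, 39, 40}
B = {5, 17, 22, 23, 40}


Set A = {9, 15, 17, 18, 20, 29, 32, 37, 39, 40}
Set B = {5, 17, 22, 23, 40}
A ∩ B = {17, 40}
|A ∩ B| = 2

2


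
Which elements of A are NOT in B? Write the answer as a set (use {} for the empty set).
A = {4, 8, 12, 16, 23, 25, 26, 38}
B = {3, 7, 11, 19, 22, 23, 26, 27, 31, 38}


Set A = {4, 8, 12, 16, 23, 25, 26, 38}
Set B = {3, 7, 11, 19, 22, 23, 26, 27, 31, 38}
Check each element of A against B:
4 ∉ B (include), 8 ∉ B (include), 12 ∉ B (include), 16 ∉ B (include), 23 ∈ B, 25 ∉ B (include), 26 ∈ B, 38 ∈ B
Elements of A not in B: {4, 8, 12, 16, 25}

{4, 8, 12, 16, 25}


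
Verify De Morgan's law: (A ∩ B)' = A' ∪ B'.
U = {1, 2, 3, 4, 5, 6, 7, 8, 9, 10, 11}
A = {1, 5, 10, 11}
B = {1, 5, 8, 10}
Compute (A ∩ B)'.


U = {1, 2, 3, 4, 5, 6, 7, 8, 9, 10, 11}
A = {1, 5, 10, 11}, B = {1, 5, 8, 10}
A ∩ B = {1, 5, 10}
(A ∩ B)' = U \ (A ∩ B) = {2, 3, 4, 6, 7, 8, 9, 11}
Verification via A' ∪ B': A' = {2, 3, 4, 6, 7, 8, 9}, B' = {2, 3, 4, 6, 7, 9, 11}
A' ∪ B' = {2, 3, 4, 6, 7, 8, 9, 11} ✓

{2, 3, 4, 6, 7, 8, 9, 11}


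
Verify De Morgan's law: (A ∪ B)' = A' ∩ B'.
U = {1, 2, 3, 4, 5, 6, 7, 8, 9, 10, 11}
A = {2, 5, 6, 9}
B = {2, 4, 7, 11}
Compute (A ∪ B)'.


U = {1, 2, 3, 4, 5, 6, 7, 8, 9, 10, 11}
A = {2, 5, 6, 9}, B = {2, 4, 7, 11}
A ∪ B = {2, 4, 5, 6, 7, 9, 11}
(A ∪ B)' = U \ (A ∪ B) = {1, 3, 8, 10}
Verification via A' ∩ B': A' = {1, 3, 4, 7, 8, 10, 11}, B' = {1, 3, 5, 6, 8, 9, 10}
A' ∩ B' = {1, 3, 8, 10} ✓

{1, 3, 8, 10}


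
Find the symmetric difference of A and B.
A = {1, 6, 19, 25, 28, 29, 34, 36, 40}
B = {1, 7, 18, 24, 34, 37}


Set A = {1, 6, 19, 25, 28, 29, 34, 36, 40}
Set B = {1, 7, 18, 24, 34, 37}
A △ B = (A \ B) ∪ (B \ A)
Elements in A but not B: {6, 19, 25, 28, 29, 36, 40}
Elements in B but not A: {7, 18, 24, 37}
A △ B = {6, 7, 18, 19, 24, 25, 28, 29, 36, 37, 40}

{6, 7, 18, 19, 24, 25, 28, 29, 36, 37, 40}


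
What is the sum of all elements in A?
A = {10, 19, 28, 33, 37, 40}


Set A = {10, 19, 28, 33, 37, 40}
Sum = 10 + 19 + 28 + 33 + 37 + 40 = 167

167


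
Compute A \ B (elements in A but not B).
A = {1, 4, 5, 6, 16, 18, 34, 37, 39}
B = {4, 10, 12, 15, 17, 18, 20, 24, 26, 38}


Set A = {1, 4, 5, 6, 16, 18, 34, 37, 39}
Set B = {4, 10, 12, 15, 17, 18, 20, 24, 26, 38}
A \ B includes elements in A that are not in B.
Check each element of A:
1 (not in B, keep), 4 (in B, remove), 5 (not in B, keep), 6 (not in B, keep), 16 (not in B, keep), 18 (in B, remove), 34 (not in B, keep), 37 (not in B, keep), 39 (not in B, keep)
A \ B = {1, 5, 6, 16, 34, 37, 39}

{1, 5, 6, 16, 34, 37, 39}


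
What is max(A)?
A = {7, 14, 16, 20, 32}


Set A = {7, 14, 16, 20, 32}
Elements in ascending order: 7, 14, 16, 20, 32
The largest element is 32.

32


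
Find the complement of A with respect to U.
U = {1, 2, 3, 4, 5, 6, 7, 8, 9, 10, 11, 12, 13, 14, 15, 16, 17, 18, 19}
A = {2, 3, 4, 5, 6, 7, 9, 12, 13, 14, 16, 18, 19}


Universal set U = {1, 2, 3, 4, 5, 6, 7, 8, 9, 10, 11, 12, 13, 14, 15, 16, 17, 18, 19}
Set A = {2, 3, 4, 5, 6, 7, 9, 12, 13, 14, 16, 18, 19}
A' = U \ A = elements in U but not in A
Checking each element of U:
1 (not in A, include), 2 (in A, exclude), 3 (in A, exclude), 4 (in A, exclude), 5 (in A, exclude), 6 (in A, exclude), 7 (in A, exclude), 8 (not in A, include), 9 (in A, exclude), 10 (not in A, include), 11 (not in A, include), 12 (in A, exclude), 13 (in A, exclude), 14 (in A, exclude), 15 (not in A, include), 16 (in A, exclude), 17 (not in A, include), 18 (in A, exclude), 19 (in A, exclude)
A' = {1, 8, 10, 11, 15, 17}

{1, 8, 10, 11, 15, 17}


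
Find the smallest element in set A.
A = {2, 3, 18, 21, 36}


Set A = {2, 3, 18, 21, 36}
Elements in ascending order: 2, 3, 18, 21, 36
The smallest element is 2.

2


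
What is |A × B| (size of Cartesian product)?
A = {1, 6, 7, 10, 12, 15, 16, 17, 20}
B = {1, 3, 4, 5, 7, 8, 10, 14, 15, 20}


Set A = {1, 6, 7, 10, 12, 15, 16, 17, 20} has 9 elements.
Set B = {1, 3, 4, 5, 7, 8, 10, 14, 15, 20} has 10 elements.
|A × B| = |A| × |B| = 9 × 10 = 90

90


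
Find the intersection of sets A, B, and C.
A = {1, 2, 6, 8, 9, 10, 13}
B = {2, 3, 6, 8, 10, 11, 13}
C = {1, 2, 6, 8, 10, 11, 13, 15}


Set A = {1, 2, 6, 8, 9, 10, 13}
Set B = {2, 3, 6, 8, 10, 11, 13}
Set C = {1, 2, 6, 8, 10, 11, 13, 15}
First, A ∩ B = {2, 6, 8, 10, 13}
Then, (A ∩ B) ∩ C = {2, 6, 8, 10, 13}

{2, 6, 8, 10, 13}


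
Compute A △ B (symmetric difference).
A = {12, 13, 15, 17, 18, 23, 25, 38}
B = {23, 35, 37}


Set A = {12, 13, 15, 17, 18, 23, 25, 38}
Set B = {23, 35, 37}
A △ B = (A \ B) ∪ (B \ A)
Elements in A but not B: {12, 13, 15, 17, 18, 25, 38}
Elements in B but not A: {35, 37}
A △ B = {12, 13, 15, 17, 18, 25, 35, 37, 38}

{12, 13, 15, 17, 18, 25, 35, 37, 38}


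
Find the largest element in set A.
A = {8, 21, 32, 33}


Set A = {8, 21, 32, 33}
Elements in ascending order: 8, 21, 32, 33
The largest element is 33.

33


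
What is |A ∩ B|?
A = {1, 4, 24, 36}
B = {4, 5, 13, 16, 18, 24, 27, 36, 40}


Set A = {1, 4, 24, 36}
Set B = {4, 5, 13, 16, 18, 24, 27, 36, 40}
A ∩ B = {4, 24, 36}
|A ∩ B| = 3

3


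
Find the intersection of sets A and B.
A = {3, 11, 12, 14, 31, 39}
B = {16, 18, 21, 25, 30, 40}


Set A = {3, 11, 12, 14, 31, 39}
Set B = {16, 18, 21, 25, 30, 40}
A ∩ B includes only elements in both sets.
Check each element of A against B:
3 ✗, 11 ✗, 12 ✗, 14 ✗, 31 ✗, 39 ✗
A ∩ B = {}

{}


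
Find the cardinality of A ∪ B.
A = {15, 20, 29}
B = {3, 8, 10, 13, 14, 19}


Set A = {15, 20, 29}, |A| = 3
Set B = {3, 8, 10, 13, 14, 19}, |B| = 6
A ∩ B = {}, |A ∩ B| = 0
|A ∪ B| = |A| + |B| - |A ∩ B| = 3 + 6 - 0 = 9

9


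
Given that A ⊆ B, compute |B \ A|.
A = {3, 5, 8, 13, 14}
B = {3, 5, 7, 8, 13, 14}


Set A = {3, 5, 8, 13, 14}, |A| = 5
Set B = {3, 5, 7, 8, 13, 14}, |B| = 6
Since A ⊆ B: B \ A = {7}
|B| - |A| = 6 - 5 = 1

1


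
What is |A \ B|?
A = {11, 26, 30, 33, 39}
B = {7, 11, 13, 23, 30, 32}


Set A = {11, 26, 30, 33, 39}
Set B = {7, 11, 13, 23, 30, 32}
A \ B = {26, 33, 39}
|A \ B| = 3

3


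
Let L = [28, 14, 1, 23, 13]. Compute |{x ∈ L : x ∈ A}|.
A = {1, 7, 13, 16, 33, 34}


Set A = {1, 7, 13, 16, 33, 34}
Candidates: [28, 14, 1, 23, 13]
Check each candidate:
28 ∉ A, 14 ∉ A, 1 ∈ A, 23 ∉ A, 13 ∈ A
Count of candidates in A: 2

2


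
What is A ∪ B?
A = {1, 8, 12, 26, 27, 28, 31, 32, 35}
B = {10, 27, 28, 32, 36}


Set A = {1, 8, 12, 26, 27, 28, 31, 32, 35}
Set B = {10, 27, 28, 32, 36}
A ∪ B includes all elements in either set.
Elements from A: {1, 8, 12, 26, 27, 28, 31, 32, 35}
Elements from B not already included: {10, 36}
A ∪ B = {1, 8, 10, 12, 26, 27, 28, 31, 32, 35, 36}

{1, 8, 10, 12, 26, 27, 28, 31, 32, 35, 36}


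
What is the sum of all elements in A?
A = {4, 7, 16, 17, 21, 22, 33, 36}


Set A = {4, 7, 16, 17, 21, 22, 33, 36}
Sum = 4 + 7 + 16 + 17 + 21 + 22 + 33 + 36 = 156

156


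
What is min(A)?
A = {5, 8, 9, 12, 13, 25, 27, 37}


Set A = {5, 8, 9, 12, 13, 25, 27, 37}
Elements in ascending order: 5, 8, 9, 12, 13, 25, 27, 37
The smallest element is 5.

5


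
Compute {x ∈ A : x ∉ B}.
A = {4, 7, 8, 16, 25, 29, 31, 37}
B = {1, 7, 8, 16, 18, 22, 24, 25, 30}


Set A = {4, 7, 8, 16, 25, 29, 31, 37}
Set B = {1, 7, 8, 16, 18, 22, 24, 25, 30}
Check each element of A against B:
4 ∉ B (include), 7 ∈ B, 8 ∈ B, 16 ∈ B, 25 ∈ B, 29 ∉ B (include), 31 ∉ B (include), 37 ∉ B (include)
Elements of A not in B: {4, 29, 31, 37}

{4, 29, 31, 37}


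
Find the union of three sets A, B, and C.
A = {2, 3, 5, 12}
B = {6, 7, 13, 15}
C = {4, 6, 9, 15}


Set A = {2, 3, 5, 12}
Set B = {6, 7, 13, 15}
Set C = {4, 6, 9, 15}
First, A ∪ B = {2, 3, 5, 6, 7, 12, 13, 15}
Then, (A ∪ B) ∪ C = {2, 3, 4, 5, 6, 7, 9, 12, 13, 15}

{2, 3, 4, 5, 6, 7, 9, 12, 13, 15}


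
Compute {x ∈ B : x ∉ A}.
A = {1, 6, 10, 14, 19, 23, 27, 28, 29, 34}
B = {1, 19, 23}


Set A = {1, 6, 10, 14, 19, 23, 27, 28, 29, 34}
Set B = {1, 19, 23}
Check each element of B against A:
1 ∈ A, 19 ∈ A, 23 ∈ A
Elements of B not in A: {}

{}


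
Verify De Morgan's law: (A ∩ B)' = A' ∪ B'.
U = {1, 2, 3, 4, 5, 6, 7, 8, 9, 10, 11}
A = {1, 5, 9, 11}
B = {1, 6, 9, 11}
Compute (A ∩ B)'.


U = {1, 2, 3, 4, 5, 6, 7, 8, 9, 10, 11}
A = {1, 5, 9, 11}, B = {1, 6, 9, 11}
A ∩ B = {1, 9, 11}
(A ∩ B)' = U \ (A ∩ B) = {2, 3, 4, 5, 6, 7, 8, 10}
Verification via A' ∪ B': A' = {2, 3, 4, 6, 7, 8, 10}, B' = {2, 3, 4, 5, 7, 8, 10}
A' ∪ B' = {2, 3, 4, 5, 6, 7, 8, 10} ✓

{2, 3, 4, 5, 6, 7, 8, 10}


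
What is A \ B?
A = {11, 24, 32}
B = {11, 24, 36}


Set A = {11, 24, 32}
Set B = {11, 24, 36}
A \ B includes elements in A that are not in B.
Check each element of A:
11 (in B, remove), 24 (in B, remove), 32 (not in B, keep)
A \ B = {32}

{32}


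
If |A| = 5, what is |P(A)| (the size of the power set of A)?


The set has 5 elements.
The power set contains all possible subsets.
|P(A)| = 2^|A| = 2^5 = 32

32


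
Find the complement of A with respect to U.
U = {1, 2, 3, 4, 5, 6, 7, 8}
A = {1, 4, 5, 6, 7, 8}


Universal set U = {1, 2, 3, 4, 5, 6, 7, 8}
Set A = {1, 4, 5, 6, 7, 8}
A' = U \ A = elements in U but not in A
Checking each element of U:
1 (in A, exclude), 2 (not in A, include), 3 (not in A, include), 4 (in A, exclude), 5 (in A, exclude), 6 (in A, exclude), 7 (in A, exclude), 8 (in A, exclude)
A' = {2, 3}

{2, 3}


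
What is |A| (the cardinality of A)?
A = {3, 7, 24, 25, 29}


Set A = {3, 7, 24, 25, 29}
Listing elements: 3, 7, 24, 25, 29
Counting: 5 elements
|A| = 5

5


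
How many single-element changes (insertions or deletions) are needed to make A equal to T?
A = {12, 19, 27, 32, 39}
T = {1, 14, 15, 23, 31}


Set A = {12, 19, 27, 32, 39}
Set T = {1, 14, 15, 23, 31}
Elements to remove from A (in A, not in T): {12, 19, 27, 32, 39} → 5 removals
Elements to add to A (in T, not in A): {1, 14, 15, 23, 31} → 5 additions
Total edits = 5 + 5 = 10

10


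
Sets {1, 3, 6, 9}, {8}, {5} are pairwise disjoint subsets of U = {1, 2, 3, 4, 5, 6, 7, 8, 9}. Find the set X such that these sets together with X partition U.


U = {1, 2, 3, 4, 5, 6, 7, 8, 9}
Shown blocks: {1, 3, 6, 9}, {8}, {5}
A partition's blocks are pairwise disjoint and cover U, so the missing block = U \ (union of shown blocks).
Union of shown blocks: {1, 3, 5, 6, 8, 9}
Missing block = U \ (union) = {2, 4, 7}

{2, 4, 7}


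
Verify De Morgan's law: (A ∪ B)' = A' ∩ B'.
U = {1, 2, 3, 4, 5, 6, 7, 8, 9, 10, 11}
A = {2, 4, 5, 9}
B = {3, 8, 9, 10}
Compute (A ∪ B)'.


U = {1, 2, 3, 4, 5, 6, 7, 8, 9, 10, 11}
A = {2, 4, 5, 9}, B = {3, 8, 9, 10}
A ∪ B = {2, 3, 4, 5, 8, 9, 10}
(A ∪ B)' = U \ (A ∪ B) = {1, 6, 7, 11}
Verification via A' ∩ B': A' = {1, 3, 6, 7, 8, 10, 11}, B' = {1, 2, 4, 5, 6, 7, 11}
A' ∩ B' = {1, 6, 7, 11} ✓

{1, 6, 7, 11}


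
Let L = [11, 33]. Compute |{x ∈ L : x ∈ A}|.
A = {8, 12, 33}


Set A = {8, 12, 33}
Candidates: [11, 33]
Check each candidate:
11 ∉ A, 33 ∈ A
Count of candidates in A: 1

1


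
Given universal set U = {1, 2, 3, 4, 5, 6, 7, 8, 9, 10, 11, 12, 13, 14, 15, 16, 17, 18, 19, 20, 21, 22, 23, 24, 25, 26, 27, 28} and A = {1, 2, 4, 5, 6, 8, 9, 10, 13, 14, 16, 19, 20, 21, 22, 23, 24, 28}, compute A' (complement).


Universal set U = {1, 2, 3, 4, 5, 6, 7, 8, 9, 10, 11, 12, 13, 14, 15, 16, 17, 18, 19, 20, 21, 22, 23, 24, 25, 26, 27, 28}
Set A = {1, 2, 4, 5, 6, 8, 9, 10, 13, 14, 16, 19, 20, 21, 22, 23, 24, 28}
A' = U \ A = elements in U but not in A
Checking each element of U:
1 (in A, exclude), 2 (in A, exclude), 3 (not in A, include), 4 (in A, exclude), 5 (in A, exclude), 6 (in A, exclude), 7 (not in A, include), 8 (in A, exclude), 9 (in A, exclude), 10 (in A, exclude), 11 (not in A, include), 12 (not in A, include), 13 (in A, exclude), 14 (in A, exclude), 15 (not in A, include), 16 (in A, exclude), 17 (not in A, include), 18 (not in A, include), 19 (in A, exclude), 20 (in A, exclude), 21 (in A, exclude), 22 (in A, exclude), 23 (in A, exclude), 24 (in A, exclude), 25 (not in A, include), 26 (not in A, include), 27 (not in A, include), 28 (in A, exclude)
A' = {3, 7, 11, 12, 15, 17, 18, 25, 26, 27}

{3, 7, 11, 12, 15, 17, 18, 25, 26, 27}


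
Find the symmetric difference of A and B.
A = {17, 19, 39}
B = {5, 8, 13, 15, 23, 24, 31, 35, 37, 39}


Set A = {17, 19, 39}
Set B = {5, 8, 13, 15, 23, 24, 31, 35, 37, 39}
A △ B = (A \ B) ∪ (B \ A)
Elements in A but not B: {17, 19}
Elements in B but not A: {5, 8, 13, 15, 23, 24, 31, 35, 37}
A △ B = {5, 8, 13, 15, 17, 19, 23, 24, 31, 35, 37}

{5, 8, 13, 15, 17, 19, 23, 24, 31, 35, 37}


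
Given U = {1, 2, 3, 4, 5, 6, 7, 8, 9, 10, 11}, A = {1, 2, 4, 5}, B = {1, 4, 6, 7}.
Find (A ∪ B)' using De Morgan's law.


U = {1, 2, 3, 4, 5, 6, 7, 8, 9, 10, 11}
A = {1, 2, 4, 5}, B = {1, 4, 6, 7}
A ∪ B = {1, 2, 4, 5, 6, 7}
(A ∪ B)' = U \ (A ∪ B) = {3, 8, 9, 10, 11}
Verification via A' ∩ B': A' = {3, 6, 7, 8, 9, 10, 11}, B' = {2, 3, 5, 8, 9, 10, 11}
A' ∩ B' = {3, 8, 9, 10, 11} ✓

{3, 8, 9, 10, 11}


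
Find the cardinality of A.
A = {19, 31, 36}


Set A = {19, 31, 36}
Listing elements: 19, 31, 36
Counting: 3 elements
|A| = 3

3


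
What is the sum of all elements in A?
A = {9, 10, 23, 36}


Set A = {9, 10, 23, 36}
Sum = 9 + 10 + 23 + 36 = 78

78


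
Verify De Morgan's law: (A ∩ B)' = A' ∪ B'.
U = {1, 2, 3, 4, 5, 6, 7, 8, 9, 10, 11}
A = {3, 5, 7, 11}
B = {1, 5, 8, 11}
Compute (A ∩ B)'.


U = {1, 2, 3, 4, 5, 6, 7, 8, 9, 10, 11}
A = {3, 5, 7, 11}, B = {1, 5, 8, 11}
A ∩ B = {5, 11}
(A ∩ B)' = U \ (A ∩ B) = {1, 2, 3, 4, 6, 7, 8, 9, 10}
Verification via A' ∪ B': A' = {1, 2, 4, 6, 8, 9, 10}, B' = {2, 3, 4, 6, 7, 9, 10}
A' ∪ B' = {1, 2, 3, 4, 6, 7, 8, 9, 10} ✓

{1, 2, 3, 4, 6, 7, 8, 9, 10}


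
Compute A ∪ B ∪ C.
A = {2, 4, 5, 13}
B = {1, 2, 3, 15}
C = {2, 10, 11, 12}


Set A = {2, 4, 5, 13}
Set B = {1, 2, 3, 15}
Set C = {2, 10, 11, 12}
First, A ∪ B = {1, 2, 3, 4, 5, 13, 15}
Then, (A ∪ B) ∪ C = {1, 2, 3, 4, 5, 10, 11, 12, 13, 15}

{1, 2, 3, 4, 5, 10, 11, 12, 13, 15}


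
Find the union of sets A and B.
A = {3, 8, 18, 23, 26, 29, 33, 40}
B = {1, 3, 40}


Set A = {3, 8, 18, 23, 26, 29, 33, 40}
Set B = {1, 3, 40}
A ∪ B includes all elements in either set.
Elements from A: {3, 8, 18, 23, 26, 29, 33, 40}
Elements from B not already included: {1}
A ∪ B = {1, 3, 8, 18, 23, 26, 29, 33, 40}

{1, 3, 8, 18, 23, 26, 29, 33, 40}


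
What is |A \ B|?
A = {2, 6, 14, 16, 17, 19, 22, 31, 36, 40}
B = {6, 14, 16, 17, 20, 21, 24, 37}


Set A = {2, 6, 14, 16, 17, 19, 22, 31, 36, 40}
Set B = {6, 14, 16, 17, 20, 21, 24, 37}
A \ B = {2, 19, 22, 31, 36, 40}
|A \ B| = 6

6


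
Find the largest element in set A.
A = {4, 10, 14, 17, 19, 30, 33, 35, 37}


Set A = {4, 10, 14, 17, 19, 30, 33, 35, 37}
Elements in ascending order: 4, 10, 14, 17, 19, 30, 33, 35, 37
The largest element is 37.

37


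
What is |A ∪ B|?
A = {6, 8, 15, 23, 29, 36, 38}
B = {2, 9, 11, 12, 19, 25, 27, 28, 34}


Set A = {6, 8, 15, 23, 29, 36, 38}, |A| = 7
Set B = {2, 9, 11, 12, 19, 25, 27, 28, 34}, |B| = 9
A ∩ B = {}, |A ∩ B| = 0
|A ∪ B| = |A| + |B| - |A ∩ B| = 7 + 9 - 0 = 16

16


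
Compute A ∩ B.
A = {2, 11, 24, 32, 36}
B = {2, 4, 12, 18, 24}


Set A = {2, 11, 24, 32, 36}
Set B = {2, 4, 12, 18, 24}
A ∩ B includes only elements in both sets.
Check each element of A against B:
2 ✓, 11 ✗, 24 ✓, 32 ✗, 36 ✗
A ∩ B = {2, 24}

{2, 24}


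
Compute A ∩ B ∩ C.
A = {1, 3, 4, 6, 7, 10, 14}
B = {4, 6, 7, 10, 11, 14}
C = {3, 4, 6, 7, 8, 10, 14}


Set A = {1, 3, 4, 6, 7, 10, 14}
Set B = {4, 6, 7, 10, 11, 14}
Set C = {3, 4, 6, 7, 8, 10, 14}
First, A ∩ B = {4, 6, 7, 10, 14}
Then, (A ∩ B) ∩ C = {4, 6, 7, 10, 14}

{4, 6, 7, 10, 14}


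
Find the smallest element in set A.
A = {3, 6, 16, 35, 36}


Set A = {3, 6, 16, 35, 36}
Elements in ascending order: 3, 6, 16, 35, 36
The smallest element is 3.

3


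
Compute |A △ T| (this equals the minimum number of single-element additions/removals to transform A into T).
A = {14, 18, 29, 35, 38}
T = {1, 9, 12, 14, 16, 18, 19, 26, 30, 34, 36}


Set A = {14, 18, 29, 35, 38}
Set T = {1, 9, 12, 14, 16, 18, 19, 26, 30, 34, 36}
Elements to remove from A (in A, not in T): {29, 35, 38} → 3 removals
Elements to add to A (in T, not in A): {1, 9, 12, 16, 19, 26, 30, 34, 36} → 9 additions
Total edits = 3 + 9 = 12

12


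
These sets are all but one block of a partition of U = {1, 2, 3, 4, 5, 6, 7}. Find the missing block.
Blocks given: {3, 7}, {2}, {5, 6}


U = {1, 2, 3, 4, 5, 6, 7}
Shown blocks: {3, 7}, {2}, {5, 6}
A partition's blocks are pairwise disjoint and cover U, so the missing block = U \ (union of shown blocks).
Union of shown blocks: {2, 3, 5, 6, 7}
Missing block = U \ (union) = {1, 4}

{1, 4}


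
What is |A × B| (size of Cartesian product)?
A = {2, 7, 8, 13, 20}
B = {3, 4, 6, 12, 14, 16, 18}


Set A = {2, 7, 8, 13, 20} has 5 elements.
Set B = {3, 4, 6, 12, 14, 16, 18} has 7 elements.
|A × B| = |A| × |B| = 5 × 7 = 35

35


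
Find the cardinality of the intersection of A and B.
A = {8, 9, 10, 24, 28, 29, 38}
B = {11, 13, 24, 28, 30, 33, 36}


Set A = {8, 9, 10, 24, 28, 29, 38}
Set B = {11, 13, 24, 28, 30, 33, 36}
A ∩ B = {24, 28}
|A ∩ B| = 2

2


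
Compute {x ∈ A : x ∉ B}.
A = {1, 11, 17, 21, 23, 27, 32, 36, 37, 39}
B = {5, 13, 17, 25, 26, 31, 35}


Set A = {1, 11, 17, 21, 23, 27, 32, 36, 37, 39}
Set B = {5, 13, 17, 25, 26, 31, 35}
Check each element of A against B:
1 ∉ B (include), 11 ∉ B (include), 17 ∈ B, 21 ∉ B (include), 23 ∉ B (include), 27 ∉ B (include), 32 ∉ B (include), 36 ∉ B (include), 37 ∉ B (include), 39 ∉ B (include)
Elements of A not in B: {1, 11, 21, 23, 27, 32, 36, 37, 39}

{1, 11, 21, 23, 27, 32, 36, 37, 39}


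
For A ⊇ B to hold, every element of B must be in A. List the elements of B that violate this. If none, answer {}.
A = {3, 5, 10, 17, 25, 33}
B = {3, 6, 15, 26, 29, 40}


Set A = {3, 5, 10, 17, 25, 33}
Set B = {3, 6, 15, 26, 29, 40}
Check each element of B against A:
3 ∈ A, 6 ∉ A (include), 15 ∉ A (include), 26 ∉ A (include), 29 ∉ A (include), 40 ∉ A (include)
Elements of B not in A: {6, 15, 26, 29, 40}

{6, 15, 26, 29, 40}


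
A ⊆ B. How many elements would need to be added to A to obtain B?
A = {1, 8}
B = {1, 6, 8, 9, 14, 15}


Set A = {1, 8}, |A| = 2
Set B = {1, 6, 8, 9, 14, 15}, |B| = 6
Since A ⊆ B: B \ A = {6, 9, 14, 15}
|B| - |A| = 6 - 2 = 4

4


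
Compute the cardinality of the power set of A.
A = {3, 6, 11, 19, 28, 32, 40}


Set A = {3, 6, 11, 19, 28, 32, 40}
|A| = 7
The power set P(A) contains all subsets of A.
|P(A)| = 2^|A| = 2^7 = 128

128


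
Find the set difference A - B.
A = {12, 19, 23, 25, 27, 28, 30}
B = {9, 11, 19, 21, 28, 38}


Set A = {12, 19, 23, 25, 27, 28, 30}
Set B = {9, 11, 19, 21, 28, 38}
A \ B includes elements in A that are not in B.
Check each element of A:
12 (not in B, keep), 19 (in B, remove), 23 (not in B, keep), 25 (not in B, keep), 27 (not in B, keep), 28 (in B, remove), 30 (not in B, keep)
A \ B = {12, 23, 25, 27, 30}

{12, 23, 25, 27, 30}


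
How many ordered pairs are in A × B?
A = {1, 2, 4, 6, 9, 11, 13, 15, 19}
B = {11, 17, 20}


Set A = {1, 2, 4, 6, 9, 11, 13, 15, 19} has 9 elements.
Set B = {11, 17, 20} has 3 elements.
|A × B| = |A| × |B| = 9 × 3 = 27

27


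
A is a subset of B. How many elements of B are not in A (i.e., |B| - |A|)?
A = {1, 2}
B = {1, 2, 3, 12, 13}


Set A = {1, 2}, |A| = 2
Set B = {1, 2, 3, 12, 13}, |B| = 5
Since A ⊆ B: B \ A = {3, 12, 13}
|B| - |A| = 5 - 2 = 3

3


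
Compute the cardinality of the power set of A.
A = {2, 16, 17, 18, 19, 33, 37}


Set A = {2, 16, 17, 18, 19, 33, 37}
|A| = 7
The power set P(A) contains all subsets of A.
|P(A)| = 2^|A| = 2^7 = 128

128


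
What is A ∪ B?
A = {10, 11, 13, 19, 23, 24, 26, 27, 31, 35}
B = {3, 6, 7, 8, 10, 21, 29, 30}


Set A = {10, 11, 13, 19, 23, 24, 26, 27, 31, 35}
Set B = {3, 6, 7, 8, 10, 21, 29, 30}
A ∪ B includes all elements in either set.
Elements from A: {10, 11, 13, 19, 23, 24, 26, 27, 31, 35}
Elements from B not already included: {3, 6, 7, 8, 21, 29, 30}
A ∪ B = {3, 6, 7, 8, 10, 11, 13, 19, 21, 23, 24, 26, 27, 29, 30, 31, 35}

{3, 6, 7, 8, 10, 11, 13, 19, 21, 23, 24, 26, 27, 29, 30, 31, 35}


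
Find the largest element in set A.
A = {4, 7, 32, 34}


Set A = {4, 7, 32, 34}
Elements in ascending order: 4, 7, 32, 34
The largest element is 34.

34


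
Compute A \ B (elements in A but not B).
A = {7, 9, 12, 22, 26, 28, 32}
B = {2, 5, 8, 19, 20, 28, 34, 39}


Set A = {7, 9, 12, 22, 26, 28, 32}
Set B = {2, 5, 8, 19, 20, 28, 34, 39}
A \ B includes elements in A that are not in B.
Check each element of A:
7 (not in B, keep), 9 (not in B, keep), 12 (not in B, keep), 22 (not in B, keep), 26 (not in B, keep), 28 (in B, remove), 32 (not in B, keep)
A \ B = {7, 9, 12, 22, 26, 32}

{7, 9, 12, 22, 26, 32}


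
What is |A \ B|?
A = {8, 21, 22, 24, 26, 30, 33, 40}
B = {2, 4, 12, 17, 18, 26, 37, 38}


Set A = {8, 21, 22, 24, 26, 30, 33, 40}
Set B = {2, 4, 12, 17, 18, 26, 37, 38}
A \ B = {8, 21, 22, 24, 30, 33, 40}
|A \ B| = 7

7


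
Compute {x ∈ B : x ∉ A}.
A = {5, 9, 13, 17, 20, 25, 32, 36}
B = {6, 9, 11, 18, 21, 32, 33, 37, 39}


Set A = {5, 9, 13, 17, 20, 25, 32, 36}
Set B = {6, 9, 11, 18, 21, 32, 33, 37, 39}
Check each element of B against A:
6 ∉ A (include), 9 ∈ A, 11 ∉ A (include), 18 ∉ A (include), 21 ∉ A (include), 32 ∈ A, 33 ∉ A (include), 37 ∉ A (include), 39 ∉ A (include)
Elements of B not in A: {6, 11, 18, 21, 33, 37, 39}

{6, 11, 18, 21, 33, 37, 39}


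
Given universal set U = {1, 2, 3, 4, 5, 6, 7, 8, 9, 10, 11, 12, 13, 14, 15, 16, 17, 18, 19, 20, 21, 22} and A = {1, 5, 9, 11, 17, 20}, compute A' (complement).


Universal set U = {1, 2, 3, 4, 5, 6, 7, 8, 9, 10, 11, 12, 13, 14, 15, 16, 17, 18, 19, 20, 21, 22}
Set A = {1, 5, 9, 11, 17, 20}
A' = U \ A = elements in U but not in A
Checking each element of U:
1 (in A, exclude), 2 (not in A, include), 3 (not in A, include), 4 (not in A, include), 5 (in A, exclude), 6 (not in A, include), 7 (not in A, include), 8 (not in A, include), 9 (in A, exclude), 10 (not in A, include), 11 (in A, exclude), 12 (not in A, include), 13 (not in A, include), 14 (not in A, include), 15 (not in A, include), 16 (not in A, include), 17 (in A, exclude), 18 (not in A, include), 19 (not in A, include), 20 (in A, exclude), 21 (not in A, include), 22 (not in A, include)
A' = {2, 3, 4, 6, 7, 8, 10, 12, 13, 14, 15, 16, 18, 19, 21, 22}

{2, 3, 4, 6, 7, 8, 10, 12, 13, 14, 15, 16, 18, 19, 21, 22}


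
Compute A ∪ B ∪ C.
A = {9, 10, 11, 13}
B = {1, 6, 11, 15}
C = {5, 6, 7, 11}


Set A = {9, 10, 11, 13}
Set B = {1, 6, 11, 15}
Set C = {5, 6, 7, 11}
First, A ∪ B = {1, 6, 9, 10, 11, 13, 15}
Then, (A ∪ B) ∪ C = {1, 5, 6, 7, 9, 10, 11, 13, 15}

{1, 5, 6, 7, 9, 10, 11, 13, 15}


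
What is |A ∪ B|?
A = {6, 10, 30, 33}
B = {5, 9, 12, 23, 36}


Set A = {6, 10, 30, 33}, |A| = 4
Set B = {5, 9, 12, 23, 36}, |B| = 5
A ∩ B = {}, |A ∩ B| = 0
|A ∪ B| = |A| + |B| - |A ∩ B| = 4 + 5 - 0 = 9

9


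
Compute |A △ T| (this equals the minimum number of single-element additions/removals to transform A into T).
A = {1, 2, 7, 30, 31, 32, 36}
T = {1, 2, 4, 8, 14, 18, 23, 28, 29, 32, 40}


Set A = {1, 2, 7, 30, 31, 32, 36}
Set T = {1, 2, 4, 8, 14, 18, 23, 28, 29, 32, 40}
Elements to remove from A (in A, not in T): {7, 30, 31, 36} → 4 removals
Elements to add to A (in T, not in A): {4, 8, 14, 18, 23, 28, 29, 40} → 8 additions
Total edits = 4 + 8 = 12

12


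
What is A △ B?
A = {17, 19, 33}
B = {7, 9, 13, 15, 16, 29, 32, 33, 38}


Set A = {17, 19, 33}
Set B = {7, 9, 13, 15, 16, 29, 32, 33, 38}
A △ B = (A \ B) ∪ (B \ A)
Elements in A but not B: {17, 19}
Elements in B but not A: {7, 9, 13, 15, 16, 29, 32, 38}
A △ B = {7, 9, 13, 15, 16, 17, 19, 29, 32, 38}

{7, 9, 13, 15, 16, 17, 19, 29, 32, 38}


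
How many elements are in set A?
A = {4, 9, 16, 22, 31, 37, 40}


Set A = {4, 9, 16, 22, 31, 37, 40}
Listing elements: 4, 9, 16, 22, 31, 37, 40
Counting: 7 elements
|A| = 7

7


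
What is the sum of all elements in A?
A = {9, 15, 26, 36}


Set A = {9, 15, 26, 36}
Sum = 9 + 15 + 26 + 36 = 86

86


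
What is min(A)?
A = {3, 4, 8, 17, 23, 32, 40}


Set A = {3, 4, 8, 17, 23, 32, 40}
Elements in ascending order: 3, 4, 8, 17, 23, 32, 40
The smallest element is 3.

3


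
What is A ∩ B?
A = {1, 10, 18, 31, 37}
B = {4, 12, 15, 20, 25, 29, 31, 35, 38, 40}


Set A = {1, 10, 18, 31, 37}
Set B = {4, 12, 15, 20, 25, 29, 31, 35, 38, 40}
A ∩ B includes only elements in both sets.
Check each element of A against B:
1 ✗, 10 ✗, 18 ✗, 31 ✓, 37 ✗
A ∩ B = {31}

{31}


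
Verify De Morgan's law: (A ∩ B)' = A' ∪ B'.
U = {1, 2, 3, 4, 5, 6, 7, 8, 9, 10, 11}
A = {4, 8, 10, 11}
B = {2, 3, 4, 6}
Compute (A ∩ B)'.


U = {1, 2, 3, 4, 5, 6, 7, 8, 9, 10, 11}
A = {4, 8, 10, 11}, B = {2, 3, 4, 6}
A ∩ B = {4}
(A ∩ B)' = U \ (A ∩ B) = {1, 2, 3, 5, 6, 7, 8, 9, 10, 11}
Verification via A' ∪ B': A' = {1, 2, 3, 5, 6, 7, 9}, B' = {1, 5, 7, 8, 9, 10, 11}
A' ∪ B' = {1, 2, 3, 5, 6, 7, 8, 9, 10, 11} ✓

{1, 2, 3, 5, 6, 7, 8, 9, 10, 11}


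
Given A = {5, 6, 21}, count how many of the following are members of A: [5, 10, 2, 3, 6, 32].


Set A = {5, 6, 21}
Candidates: [5, 10, 2, 3, 6, 32]
Check each candidate:
5 ∈ A, 10 ∉ A, 2 ∉ A, 3 ∉ A, 6 ∈ A, 32 ∉ A
Count of candidates in A: 2

2


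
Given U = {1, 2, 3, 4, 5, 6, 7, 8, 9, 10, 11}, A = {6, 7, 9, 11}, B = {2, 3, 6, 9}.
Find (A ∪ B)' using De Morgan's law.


U = {1, 2, 3, 4, 5, 6, 7, 8, 9, 10, 11}
A = {6, 7, 9, 11}, B = {2, 3, 6, 9}
A ∪ B = {2, 3, 6, 7, 9, 11}
(A ∪ B)' = U \ (A ∪ B) = {1, 4, 5, 8, 10}
Verification via A' ∩ B': A' = {1, 2, 3, 4, 5, 8, 10}, B' = {1, 4, 5, 7, 8, 10, 11}
A' ∩ B' = {1, 4, 5, 8, 10} ✓

{1, 4, 5, 8, 10}


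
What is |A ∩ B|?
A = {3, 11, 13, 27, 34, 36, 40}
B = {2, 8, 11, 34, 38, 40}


Set A = {3, 11, 13, 27, 34, 36, 40}
Set B = {2, 8, 11, 34, 38, 40}
A ∩ B = {11, 34, 40}
|A ∩ B| = 3

3


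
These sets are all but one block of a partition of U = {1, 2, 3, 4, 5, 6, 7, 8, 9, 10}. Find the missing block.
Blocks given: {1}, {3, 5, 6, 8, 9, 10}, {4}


U = {1, 2, 3, 4, 5, 6, 7, 8, 9, 10}
Shown blocks: {1}, {3, 5, 6, 8, 9, 10}, {4}
A partition's blocks are pairwise disjoint and cover U, so the missing block = U \ (union of shown blocks).
Union of shown blocks: {1, 3, 4, 5, 6, 8, 9, 10}
Missing block = U \ (union) = {2, 7}

{2, 7}


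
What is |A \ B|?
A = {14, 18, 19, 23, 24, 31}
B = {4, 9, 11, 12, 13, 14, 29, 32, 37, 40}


Set A = {14, 18, 19, 23, 24, 31}
Set B = {4, 9, 11, 12, 13, 14, 29, 32, 37, 40}
A \ B = {18, 19, 23, 24, 31}
|A \ B| = 5

5


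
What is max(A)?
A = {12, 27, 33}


Set A = {12, 27, 33}
Elements in ascending order: 12, 27, 33
The largest element is 33.

33


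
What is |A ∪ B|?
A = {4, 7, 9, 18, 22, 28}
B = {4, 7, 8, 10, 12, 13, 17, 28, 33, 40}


Set A = {4, 7, 9, 18, 22, 28}, |A| = 6
Set B = {4, 7, 8, 10, 12, 13, 17, 28, 33, 40}, |B| = 10
A ∩ B = {4, 7, 28}, |A ∩ B| = 3
|A ∪ B| = |A| + |B| - |A ∩ B| = 6 + 10 - 3 = 13

13


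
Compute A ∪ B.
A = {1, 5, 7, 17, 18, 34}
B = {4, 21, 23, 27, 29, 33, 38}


Set A = {1, 5, 7, 17, 18, 34}
Set B = {4, 21, 23, 27, 29, 33, 38}
A ∪ B includes all elements in either set.
Elements from A: {1, 5, 7, 17, 18, 34}
Elements from B not already included: {4, 21, 23, 27, 29, 33, 38}
A ∪ B = {1, 4, 5, 7, 17, 18, 21, 23, 27, 29, 33, 34, 38}

{1, 4, 5, 7, 17, 18, 21, 23, 27, 29, 33, 34, 38}


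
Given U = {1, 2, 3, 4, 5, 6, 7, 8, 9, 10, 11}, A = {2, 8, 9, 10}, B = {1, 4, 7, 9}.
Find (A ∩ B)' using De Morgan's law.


U = {1, 2, 3, 4, 5, 6, 7, 8, 9, 10, 11}
A = {2, 8, 9, 10}, B = {1, 4, 7, 9}
A ∩ B = {9}
(A ∩ B)' = U \ (A ∩ B) = {1, 2, 3, 4, 5, 6, 7, 8, 10, 11}
Verification via A' ∪ B': A' = {1, 3, 4, 5, 6, 7, 11}, B' = {2, 3, 5, 6, 8, 10, 11}
A' ∪ B' = {1, 2, 3, 4, 5, 6, 7, 8, 10, 11} ✓

{1, 2, 3, 4, 5, 6, 7, 8, 10, 11}


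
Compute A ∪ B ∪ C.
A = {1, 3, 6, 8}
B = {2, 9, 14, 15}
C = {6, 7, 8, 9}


Set A = {1, 3, 6, 8}
Set B = {2, 9, 14, 15}
Set C = {6, 7, 8, 9}
First, A ∪ B = {1, 2, 3, 6, 8, 9, 14, 15}
Then, (A ∪ B) ∪ C = {1, 2, 3, 6, 7, 8, 9, 14, 15}

{1, 2, 3, 6, 7, 8, 9, 14, 15}


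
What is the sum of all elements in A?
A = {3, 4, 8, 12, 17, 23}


Set A = {3, 4, 8, 12, 17, 23}
Sum = 3 + 4 + 8 + 12 + 17 + 23 = 67

67


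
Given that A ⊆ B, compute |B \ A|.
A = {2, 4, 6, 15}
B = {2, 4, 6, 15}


Set A = {2, 4, 6, 15}, |A| = 4
Set B = {2, 4, 6, 15}, |B| = 4
Since A ⊆ B: B \ A = {}
|B| - |A| = 4 - 4 = 0

0


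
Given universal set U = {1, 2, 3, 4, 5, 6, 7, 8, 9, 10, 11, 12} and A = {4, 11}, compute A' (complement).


Universal set U = {1, 2, 3, 4, 5, 6, 7, 8, 9, 10, 11, 12}
Set A = {4, 11}
A' = U \ A = elements in U but not in A
Checking each element of U:
1 (not in A, include), 2 (not in A, include), 3 (not in A, include), 4 (in A, exclude), 5 (not in A, include), 6 (not in A, include), 7 (not in A, include), 8 (not in A, include), 9 (not in A, include), 10 (not in A, include), 11 (in A, exclude), 12 (not in A, include)
A' = {1, 2, 3, 5, 6, 7, 8, 9, 10, 12}

{1, 2, 3, 5, 6, 7, 8, 9, 10, 12}


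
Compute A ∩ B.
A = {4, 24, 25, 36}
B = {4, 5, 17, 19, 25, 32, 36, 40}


Set A = {4, 24, 25, 36}
Set B = {4, 5, 17, 19, 25, 32, 36, 40}
A ∩ B includes only elements in both sets.
Check each element of A against B:
4 ✓, 24 ✗, 25 ✓, 36 ✓
A ∩ B = {4, 25, 36}

{4, 25, 36}


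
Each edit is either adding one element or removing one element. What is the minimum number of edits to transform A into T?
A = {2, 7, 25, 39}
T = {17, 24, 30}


Set A = {2, 7, 25, 39}
Set T = {17, 24, 30}
Elements to remove from A (in A, not in T): {2, 7, 25, 39} → 4 removals
Elements to add to A (in T, not in A): {17, 24, 30} → 3 additions
Total edits = 4 + 3 = 7

7


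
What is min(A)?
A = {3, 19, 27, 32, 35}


Set A = {3, 19, 27, 32, 35}
Elements in ascending order: 3, 19, 27, 32, 35
The smallest element is 3.

3


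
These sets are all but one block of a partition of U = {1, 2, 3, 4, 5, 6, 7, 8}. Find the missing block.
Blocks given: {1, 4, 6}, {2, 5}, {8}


U = {1, 2, 3, 4, 5, 6, 7, 8}
Shown blocks: {1, 4, 6}, {2, 5}, {8}
A partition's blocks are pairwise disjoint and cover U, so the missing block = U \ (union of shown blocks).
Union of shown blocks: {1, 2, 4, 5, 6, 8}
Missing block = U \ (union) = {3, 7}

{3, 7}


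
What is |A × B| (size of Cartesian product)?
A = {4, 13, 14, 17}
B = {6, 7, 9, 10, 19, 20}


Set A = {4, 13, 14, 17} has 4 elements.
Set B = {6, 7, 9, 10, 19, 20} has 6 elements.
|A × B| = |A| × |B| = 4 × 6 = 24

24


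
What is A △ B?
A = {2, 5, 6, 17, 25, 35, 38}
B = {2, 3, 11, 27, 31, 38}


Set A = {2, 5, 6, 17, 25, 35, 38}
Set B = {2, 3, 11, 27, 31, 38}
A △ B = (A \ B) ∪ (B \ A)
Elements in A but not B: {5, 6, 17, 25, 35}
Elements in B but not A: {3, 11, 27, 31}
A △ B = {3, 5, 6, 11, 17, 25, 27, 31, 35}

{3, 5, 6, 11, 17, 25, 27, 31, 35}


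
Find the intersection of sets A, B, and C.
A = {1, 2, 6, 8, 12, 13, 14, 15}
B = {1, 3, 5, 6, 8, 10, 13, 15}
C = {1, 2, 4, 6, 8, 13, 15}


Set A = {1, 2, 6, 8, 12, 13, 14, 15}
Set B = {1, 3, 5, 6, 8, 10, 13, 15}
Set C = {1, 2, 4, 6, 8, 13, 15}
First, A ∩ B = {1, 6, 8, 13, 15}
Then, (A ∩ B) ∩ C = {1, 6, 8, 13, 15}

{1, 6, 8, 13, 15}


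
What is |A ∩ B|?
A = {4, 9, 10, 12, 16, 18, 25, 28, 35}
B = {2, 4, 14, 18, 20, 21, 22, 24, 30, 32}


Set A = {4, 9, 10, 12, 16, 18, 25, 28, 35}
Set B = {2, 4, 14, 18, 20, 21, 22, 24, 30, 32}
A ∩ B = {4, 18}
|A ∩ B| = 2

2


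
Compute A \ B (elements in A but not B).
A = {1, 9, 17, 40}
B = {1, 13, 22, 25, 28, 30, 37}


Set A = {1, 9, 17, 40}
Set B = {1, 13, 22, 25, 28, 30, 37}
A \ B includes elements in A that are not in B.
Check each element of A:
1 (in B, remove), 9 (not in B, keep), 17 (not in B, keep), 40 (not in B, keep)
A \ B = {9, 17, 40}

{9, 17, 40}


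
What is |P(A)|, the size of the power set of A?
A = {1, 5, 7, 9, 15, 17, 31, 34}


Set A = {1, 5, 7, 9, 15, 17, 31, 34}
|A| = 8
The power set P(A) contains all subsets of A.
|P(A)| = 2^|A| = 2^8 = 256

256


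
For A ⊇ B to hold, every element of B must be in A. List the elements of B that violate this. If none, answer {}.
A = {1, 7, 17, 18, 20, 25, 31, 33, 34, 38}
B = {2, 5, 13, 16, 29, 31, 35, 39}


Set A = {1, 7, 17, 18, 20, 25, 31, 33, 34, 38}
Set B = {2, 5, 13, 16, 29, 31, 35, 39}
Check each element of B against A:
2 ∉ A (include), 5 ∉ A (include), 13 ∉ A (include), 16 ∉ A (include), 29 ∉ A (include), 31 ∈ A, 35 ∉ A (include), 39 ∉ A (include)
Elements of B not in A: {2, 5, 13, 16, 29, 35, 39}

{2, 5, 13, 16, 29, 35, 39}


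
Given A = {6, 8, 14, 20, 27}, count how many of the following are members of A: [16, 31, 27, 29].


Set A = {6, 8, 14, 20, 27}
Candidates: [16, 31, 27, 29]
Check each candidate:
16 ∉ A, 31 ∉ A, 27 ∈ A, 29 ∉ A
Count of candidates in A: 1

1


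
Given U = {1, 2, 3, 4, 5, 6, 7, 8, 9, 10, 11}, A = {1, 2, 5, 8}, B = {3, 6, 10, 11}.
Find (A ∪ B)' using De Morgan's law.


U = {1, 2, 3, 4, 5, 6, 7, 8, 9, 10, 11}
A = {1, 2, 5, 8}, B = {3, 6, 10, 11}
A ∪ B = {1, 2, 3, 5, 6, 8, 10, 11}
(A ∪ B)' = U \ (A ∪ B) = {4, 7, 9}
Verification via A' ∩ B': A' = {3, 4, 6, 7, 9, 10, 11}, B' = {1, 2, 4, 5, 7, 8, 9}
A' ∩ B' = {4, 7, 9} ✓

{4, 7, 9}


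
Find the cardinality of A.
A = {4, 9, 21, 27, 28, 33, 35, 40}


Set A = {4, 9, 21, 27, 28, 33, 35, 40}
Listing elements: 4, 9, 21, 27, 28, 33, 35, 40
Counting: 8 elements
|A| = 8

8


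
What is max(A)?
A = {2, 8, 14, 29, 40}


Set A = {2, 8, 14, 29, 40}
Elements in ascending order: 2, 8, 14, 29, 40
The largest element is 40.

40


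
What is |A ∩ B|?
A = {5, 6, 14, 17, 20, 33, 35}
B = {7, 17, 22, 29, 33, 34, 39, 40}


Set A = {5, 6, 14, 17, 20, 33, 35}
Set B = {7, 17, 22, 29, 33, 34, 39, 40}
A ∩ B = {17, 33}
|A ∩ B| = 2

2


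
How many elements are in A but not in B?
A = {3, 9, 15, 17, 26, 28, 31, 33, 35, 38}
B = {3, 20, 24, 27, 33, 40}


Set A = {3, 9, 15, 17, 26, 28, 31, 33, 35, 38}
Set B = {3, 20, 24, 27, 33, 40}
A \ B = {9, 15, 17, 26, 28, 31, 35, 38}
|A \ B| = 8

8


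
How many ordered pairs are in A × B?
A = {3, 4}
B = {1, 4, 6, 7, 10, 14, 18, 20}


Set A = {3, 4} has 2 elements.
Set B = {1, 4, 6, 7, 10, 14, 18, 20} has 8 elements.
|A × B| = |A| × |B| = 2 × 8 = 16

16


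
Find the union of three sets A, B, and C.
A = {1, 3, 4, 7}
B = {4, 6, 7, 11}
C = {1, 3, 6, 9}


Set A = {1, 3, 4, 7}
Set B = {4, 6, 7, 11}
Set C = {1, 3, 6, 9}
First, A ∪ B = {1, 3, 4, 6, 7, 11}
Then, (A ∪ B) ∪ C = {1, 3, 4, 6, 7, 9, 11}

{1, 3, 4, 6, 7, 9, 11}


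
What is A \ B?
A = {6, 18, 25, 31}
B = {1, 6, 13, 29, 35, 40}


Set A = {6, 18, 25, 31}
Set B = {1, 6, 13, 29, 35, 40}
A \ B includes elements in A that are not in B.
Check each element of A:
6 (in B, remove), 18 (not in B, keep), 25 (not in B, keep), 31 (not in B, keep)
A \ B = {18, 25, 31}

{18, 25, 31}


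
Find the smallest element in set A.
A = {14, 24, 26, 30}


Set A = {14, 24, 26, 30}
Elements in ascending order: 14, 24, 26, 30
The smallest element is 14.

14


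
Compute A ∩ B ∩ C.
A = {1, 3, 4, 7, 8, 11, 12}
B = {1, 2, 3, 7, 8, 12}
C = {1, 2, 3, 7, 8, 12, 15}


Set A = {1, 3, 4, 7, 8, 11, 12}
Set B = {1, 2, 3, 7, 8, 12}
Set C = {1, 2, 3, 7, 8, 12, 15}
First, A ∩ B = {1, 3, 7, 8, 12}
Then, (A ∩ B) ∩ C = {1, 3, 7, 8, 12}

{1, 3, 7, 8, 12}
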